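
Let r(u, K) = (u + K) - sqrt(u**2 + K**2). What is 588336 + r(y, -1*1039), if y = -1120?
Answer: 586177 - sqrt(2333921) ≈ 5.8465e+5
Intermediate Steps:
r(u, K) = K + u - sqrt(K**2 + u**2) (r(u, K) = (K + u) - sqrt(K**2 + u**2) = K + u - sqrt(K**2 + u**2))
588336 + r(y, -1*1039) = 588336 + (-1*1039 - 1120 - sqrt((-1*1039)**2 + (-1120)**2)) = 588336 + (-1039 - 1120 - sqrt((-1039)**2 + 1254400)) = 588336 + (-1039 - 1120 - sqrt(1079521 + 1254400)) = 588336 + (-1039 - 1120 - sqrt(2333921)) = 588336 + (-2159 - sqrt(2333921)) = 586177 - sqrt(2333921)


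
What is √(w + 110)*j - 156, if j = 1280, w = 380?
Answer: -156 + 8960*√10 ≈ 28178.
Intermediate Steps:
√(w + 110)*j - 156 = √(380 + 110)*1280 - 156 = √490*1280 - 156 = (7*√10)*1280 - 156 = 8960*√10 - 156 = -156 + 8960*√10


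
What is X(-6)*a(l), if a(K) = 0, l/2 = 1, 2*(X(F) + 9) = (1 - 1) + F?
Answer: 0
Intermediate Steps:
X(F) = -9 + F/2 (X(F) = -9 + ((1 - 1) + F)/2 = -9 + (0 + F)/2 = -9 + F/2)
l = 2 (l = 2*1 = 2)
X(-6)*a(l) = (-9 + (½)*(-6))*0 = (-9 - 3)*0 = -12*0 = 0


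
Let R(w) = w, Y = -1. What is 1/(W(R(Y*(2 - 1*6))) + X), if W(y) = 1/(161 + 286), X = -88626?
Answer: -447/39615821 ≈ -1.1283e-5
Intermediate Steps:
W(y) = 1/447
1/(W(R(Y*(2 - 1*6))) + X) = 1/(1/447 - 88626) = 1/(-39615821/447) = -447/39615821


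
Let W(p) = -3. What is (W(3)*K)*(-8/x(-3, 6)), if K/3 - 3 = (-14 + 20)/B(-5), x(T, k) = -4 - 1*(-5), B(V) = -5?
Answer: 648/5 ≈ 129.60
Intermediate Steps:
x(T, k) = 1 (x(T, k) = -4 + 5 = 1)
K = 27/5 (K = 9 + 3*((-14 + 20)/(-5)) = 9 + 3*(6*(-⅕)) = 9 + 3*(-6/5) = 9 - 18/5 = 27/5 ≈ 5.4000)
(W(3)*K)*(-8/x(-3, 6)) = (-3*27/5)*(-8/1) = -(-648)/5 = -81/5*(-8) = 648/5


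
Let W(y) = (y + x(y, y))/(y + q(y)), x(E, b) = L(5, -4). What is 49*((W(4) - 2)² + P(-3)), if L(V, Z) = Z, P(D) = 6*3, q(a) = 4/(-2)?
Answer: 1078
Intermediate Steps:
q(a) = -2 (q(a) = 4*(-½) = -2)
P(D) = 18
x(E, b) = -4
W(y) = (-4 + y)/(-2 + y) (W(y) = (y - 4)/(y - 2) = (-4 + y)/(-2 + y))
49*((W(4) - 2)² + P(-3)) = 49*(((-4 + 4)/(-2 + 4) - 2)² + 18) = 49*((0/2 - 2)² + 18) = 49*(((½)*0 - 2)² + 18) = 49*((0 - 2)² + 18) = 49*((-2)² + 18) = 49*(4 + 18) = 49*22 = 1078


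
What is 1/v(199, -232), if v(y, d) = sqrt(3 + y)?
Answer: sqrt(202)/202 ≈ 0.070360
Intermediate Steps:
1/v(199, -232) = 1/(sqrt(3 + 199)) = 1/(sqrt(202)) = sqrt(202)/202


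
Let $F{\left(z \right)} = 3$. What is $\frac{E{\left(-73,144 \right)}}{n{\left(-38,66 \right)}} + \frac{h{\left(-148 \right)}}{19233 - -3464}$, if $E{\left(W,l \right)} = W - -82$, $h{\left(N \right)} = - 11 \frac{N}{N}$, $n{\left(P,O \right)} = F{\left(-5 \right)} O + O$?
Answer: $\frac{67123}{1997336} \approx 0.033606$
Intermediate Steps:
$n{\left(P,O \right)} = 4 O$ ($n{\left(P,O \right)} = 3 O + O = 4 O$)
$h{\left(N \right)} = -11$ ($h{\left(N \right)} = \left(-11\right) 1 = -11$)
$E{\left(W,l \right)} = 82 + W$ ($E{\left(W,l \right)} = W + 82 = 82 + W$)
$\frac{E{\left(-73,144 \right)}}{n{\left(-38,66 \right)}} + \frac{h{\left(-148 \right)}}{19233 - -3464} = \frac{82 - 73}{4 \cdot 66} - \frac{11}{19233 - -3464} = \frac{9}{264} - \frac{11}{19233 + 3464} = 9 \cdot \frac{1}{264} - \frac{11}{22697} = \frac{3}{88} - \frac{11}{22697} = \frac{67123}{1997336}$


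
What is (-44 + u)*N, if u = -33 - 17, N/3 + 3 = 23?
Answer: -5640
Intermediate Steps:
N = 60 (N = -9 + 3*23 = -9 + 69 = 60)
u = -50
(-44 + u)*N = (-44 - 50)*60 = -94*60 = -5640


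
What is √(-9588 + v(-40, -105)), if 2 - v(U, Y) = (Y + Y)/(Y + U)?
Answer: 2*I*√2015761/29 ≈ 97.916*I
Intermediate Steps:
v(U, Y) = 2 - 2*Y/(U + Y) (v(U, Y) = 2 - (Y + Y)/(Y + U) = 2 - 2*Y/(U + Y))
√(-9588 + v(-40, -105)) = √(-9588 + 2*(-40)/(-40 - 105)) = √(-9588 + 2*(-40)/(-145)) = √(-9588 + 2*(-40)*(-1/145)) = √(-9588 + 16/29) = √(-278036/29) = 2*I*√2015761/29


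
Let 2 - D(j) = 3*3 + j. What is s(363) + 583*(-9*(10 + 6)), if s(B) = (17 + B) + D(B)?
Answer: -83942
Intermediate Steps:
D(j) = -7 - j (D(j) = 2 - (3*3 + j) = 2 - (9 + j) = 2 + (-9 - j) = -7 - j)
s(B) = 10 (s(B) = (17 + B) + (-7 - B) = 10)
s(363) + 583*(-9*(10 + 6)) = 10 + 583*(-9*(10 + 6)) = 10 + 583*(-9*16) = 10 + 583*(-144) = 10 - 83952 = -83942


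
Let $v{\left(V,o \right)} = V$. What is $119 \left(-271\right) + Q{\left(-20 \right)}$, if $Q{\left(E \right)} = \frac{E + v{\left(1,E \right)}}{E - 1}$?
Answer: $- \frac{677210}{21} \approx -32248.0$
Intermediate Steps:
$Q{\left(E \right)} = \frac{1 + E}{-1 + E}$ ($Q{\left(E \right)} = \frac{E + 1}{E - 1} = \frac{1 + E}{-1 + E}$)
$119 \left(-271\right) + Q{\left(-20 \right)} = 119 \left(-271\right) + \frac{1 - 20}{-1 - 20} = -32249 + \frac{1}{-21} \left(-19\right) = -32249 - - \frac{19}{21} = -32249 + \frac{19}{21} = - \frac{677210}{21}$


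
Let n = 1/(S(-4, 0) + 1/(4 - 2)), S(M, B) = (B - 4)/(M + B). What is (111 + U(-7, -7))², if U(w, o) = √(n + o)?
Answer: (333 + I*√57)²/9 ≈ 12315.0 + 558.69*I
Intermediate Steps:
S(M, B) = (-4 + B)/(B + M)
n = ⅔ (n = 1/((-4 + 0)/(0 - 4) + 1/(4 - 2)) = 1/(-4/(-4) + 1/2) = 1/(-¼*(-4) + ½) = 1/(1 + ½) = 1/(3/2) = ⅔ ≈ 0.66667)
U(w, o) = √(⅔ + o)
(111 + U(-7, -7))² = (111 + √(6 + 9*(-7))/3)² = (111 + √(6 - 63)/3)² = (111 + √(-57)/3)² = (111 + (I*√57)/3)² = (111 + I*√57/3)²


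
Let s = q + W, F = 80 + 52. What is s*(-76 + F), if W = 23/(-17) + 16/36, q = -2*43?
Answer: -744632/153 ≈ -4866.9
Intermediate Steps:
q = -86
F = 132
W = -139/153 (W = 23*(-1/17) + 16*(1/36) = -23/17 + 4/9 = -139/153 ≈ -0.90850)
s = -13297/153 (s = -86 - 139/153 = -13297/153 ≈ -86.908)
s*(-76 + F) = -13297*(-76 + 132)/153 = -13297/153*56 = -744632/153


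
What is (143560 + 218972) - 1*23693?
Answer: 338839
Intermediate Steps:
(143560 + 218972) - 1*23693 = 362532 - 23693 = 338839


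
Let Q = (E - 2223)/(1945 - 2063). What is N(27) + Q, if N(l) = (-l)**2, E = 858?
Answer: 87387/118 ≈ 740.57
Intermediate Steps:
N(l) = l**2
Q = 1365/118 (Q = (858 - 2223)/(1945 - 2063) = -1365/(-118) = -1365*(-1/118) = 1365/118 ≈ 11.568)
N(27) + Q = 27**2 + 1365/118 = 729 + 1365/118 = 87387/118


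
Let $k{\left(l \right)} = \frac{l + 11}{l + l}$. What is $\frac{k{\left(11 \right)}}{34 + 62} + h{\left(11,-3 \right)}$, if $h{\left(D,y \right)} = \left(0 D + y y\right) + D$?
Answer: $\frac{1921}{96} \approx 20.01$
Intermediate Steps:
$h{\left(D,y \right)} = D + y^{2}$ ($h{\left(D,y \right)} = \left(0 + y^{2}\right) + D = y^{2} + D = D + y^{2}$)
$k{\left(l \right)} = \frac{11 + l}{2 l}$
$\frac{k{\left(11 \right)}}{34 + 62} + h{\left(11,-3 \right)} = \frac{\frac{1}{2} \cdot \frac{1}{11} \left(11 + 11\right)}{34 + 62} + \left(11 + \left(-3\right)^{2}\right) = \frac{\frac{1}{2} \cdot \frac{1}{11} \cdot 22}{96} + \left(11 + 9\right) = \frac{1}{96} \cdot 1 + 20 = \frac{1}{96} + 20 = \frac{1921}{96}$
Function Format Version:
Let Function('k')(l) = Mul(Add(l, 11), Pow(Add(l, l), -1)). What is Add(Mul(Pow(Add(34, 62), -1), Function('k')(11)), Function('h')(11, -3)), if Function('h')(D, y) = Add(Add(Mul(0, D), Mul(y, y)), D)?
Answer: Rational(1921, 96) ≈ 20.010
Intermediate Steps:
Function('h')(D, y) = Add(D, Pow(y, 2)) (Function('h')(D, y) = Add(Add(0, Pow(y, 2)), D) = Add(Pow(y, 2), D) = Add(D, Pow(y, 2)))
Function('k')(l) = Mul(Rational(1, 2), Pow(l, -1), Add(11, l)) (Function('k')(l) = Mul(Add(11, l), Pow(Mul(2, l), -1)) = Mul(Add(11, l), Mul(Rational(1, 2), Pow(l, -1))) = Mul(Rational(1, 2), Pow(l, -1), Add(11, l)))
Add(Mul(Pow(Add(34, 62), -1), Function('k')(11)), Function('h')(11, -3)) = Add(Mul(Pow(Add(34, 62), -1), Mul(Rational(1, 2), Pow(11, -1), Add(11, 11))), Add(11, Pow(-3, 2))) = Add(Mul(Pow(96, -1), Mul(Rational(1, 2), Rational(1, 11), 22)), Add(11, 9)) = Add(Mul(Rational(1, 96), 1), 20) = Add(Rational(1, 96), 20) = Rational(1921, 96)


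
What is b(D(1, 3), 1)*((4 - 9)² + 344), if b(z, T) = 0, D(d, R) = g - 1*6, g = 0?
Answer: 0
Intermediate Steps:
D(d, R) = -6 (D(d, R) = 0 - 1*6 = 0 - 6 = -6)
b(D(1, 3), 1)*((4 - 9)² + 344) = 0*((4 - 9)² + 344) = 0*((-5)² + 344) = 0*(25 + 344) = 0*369 = 0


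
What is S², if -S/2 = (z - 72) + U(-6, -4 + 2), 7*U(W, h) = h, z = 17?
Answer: 599076/49 ≈ 12226.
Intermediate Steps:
U(W, h) = h/7
S = 774/7 (S = -2*((17 - 72) + (-4 + 2)/7) = -2*(-55 + (⅐)*(-2)) = -2*(-55 - 2/7) = -2*(-387/7) = 774/7 ≈ 110.57)
S² = (774/7)² = 599076/49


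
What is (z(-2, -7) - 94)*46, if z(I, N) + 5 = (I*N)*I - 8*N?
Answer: -3266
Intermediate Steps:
z(I, N) = -5 - 8*N + N*I**2 (z(I, N) = -5 + ((I*N)*I - 8*N) = -5 + (N*I**2 - 8*N) = -5 + (-8*N + N*I**2) = -5 - 8*N + N*I**2)
(z(-2, -7) - 94)*46 = ((-5 - 8*(-7) - 7*(-2)**2) - 94)*46 = ((-5 + 56 - 7*4) - 94)*46 = ((-5 + 56 - 28) - 94)*46 = (23 - 94)*46 = -71*46 = -3266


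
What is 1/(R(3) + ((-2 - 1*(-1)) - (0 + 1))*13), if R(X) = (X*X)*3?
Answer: 1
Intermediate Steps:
R(X) = 3*X² (R(X) = X²*3 = 3*X²)
1/(R(3) + ((-2 - 1*(-1)) - (0 + 1))*13) = 1/(3*3² + ((-2 - 1*(-1)) - (0 + 1))*13) = 1/(3*9 + ((-2 + 1) - 1*1)*13) = 1/(27 + (-1 - 1)*13) = 1/(27 - 2*13) = 1/(27 - 26) = 1/1 = 1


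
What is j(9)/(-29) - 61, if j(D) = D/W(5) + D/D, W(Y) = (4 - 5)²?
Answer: -1779/29 ≈ -61.345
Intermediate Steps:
W(Y) = 1 (W(Y) = (-1)² = 1)
j(D) = 1 + D (j(D) = D/1 + D/D = D*1 + 1 = D + 1 = 1 + D)
j(9)/(-29) - 61 = (1 + 9)/(-29) - 61 = 10*(-1/29) - 61 = -10/29 - 61 = -1779/29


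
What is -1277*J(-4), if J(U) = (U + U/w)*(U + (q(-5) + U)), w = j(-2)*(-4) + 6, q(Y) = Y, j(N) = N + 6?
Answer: -298818/5 ≈ -59764.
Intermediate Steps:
j(N) = 6 + N
w = -10 (w = (6 - 2)*(-4) + 6 = 4*(-4) + 6 = -16 + 6 = -10)
J(U) = 9*U*(-5 + 2*U)/10 (J(U) = (U + U/(-10))*(U + (-5 + U)) = (U + U*(-⅒))*(-5 + 2*U) = (U - U/10)*(-5 + 2*U) = (9*U/10)*(-5 + 2*U) = 9*U*(-5 + 2*U)/10)
-1277*J(-4) = -11493*(-4)*(-5 + 2*(-4))/10 = -11493*(-4)*(-5 - 8)/10 = -11493*(-4)*(-13)/10 = -1277*234/5 = -298818/5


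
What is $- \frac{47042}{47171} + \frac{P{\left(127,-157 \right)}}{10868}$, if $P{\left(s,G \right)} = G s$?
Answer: $- \frac{33762675}{11922196} \approx -2.8319$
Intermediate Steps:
$- \frac{47042}{47171} + \frac{P{\left(127,-157 \right)}}{10868} = - \frac{47042}{47171} + \frac{\left(-157\right) 127}{10868} = \left(-47042\right) \frac{1}{47171} - \frac{19939}{10868} = - \frac{1094}{1097} - \frac{19939}{10868} = - \frac{33762675}{11922196}$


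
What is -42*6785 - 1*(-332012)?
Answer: 47042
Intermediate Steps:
-42*6785 - 1*(-332012) = -284970 + 332012 = 47042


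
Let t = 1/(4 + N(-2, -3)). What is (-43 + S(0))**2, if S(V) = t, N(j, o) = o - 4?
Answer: 16900/9 ≈ 1877.8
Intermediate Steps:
N(j, o) = -4 + o
t = -1/3 (t = 1/(4 + (-4 - 3)) = 1/(4 - 7) = 1/(-3) = -1/3 ≈ -0.33333)
S(V) = -1/3
(-43 + S(0))**2 = (-43 - 1/3)**2 = (-130/3)**2 = 16900/9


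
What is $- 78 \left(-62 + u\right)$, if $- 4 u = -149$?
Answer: $\frac{3861}{2} \approx 1930.5$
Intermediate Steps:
$u = \frac{149}{4}$ ($u = \left(- \frac{1}{4}\right) \left(-149\right) = \frac{149}{4} \approx 37.25$)
$- 78 \left(-62 + u\right) = - 78 \left(-62 + \frac{149}{4}\right) = \left(-78\right) \left(- \frac{99}{4}\right) = \frac{3861}{2}$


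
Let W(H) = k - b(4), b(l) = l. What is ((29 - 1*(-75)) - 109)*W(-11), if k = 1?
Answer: 15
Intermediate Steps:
W(H) = -3 (W(H) = 1 - 1*4 = 1 - 4 = -3)
((29 - 1*(-75)) - 109)*W(-11) = ((29 - 1*(-75)) - 109)*(-3) = ((29 + 75) - 109)*(-3) = (104 - 109)*(-3) = -5*(-3) = 15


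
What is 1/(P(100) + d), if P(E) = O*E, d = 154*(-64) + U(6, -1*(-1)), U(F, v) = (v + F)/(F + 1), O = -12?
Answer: -1/11055 ≈ -9.0457e-5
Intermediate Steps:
U(F, v) = (F + v)/(1 + F)
d = -9855 (d = 154*(-64) + (6 - 1*(-1))/(1 + 6) = -9856 + (6 + 1)/7 = -9856 + (⅐)*7 = -9856 + 1 = -9855)
P(E) = -12*E
1/(P(100) + d) = 1/(-12*100 - 9855) = 1/(-1200 - 9855) = 1/(-11055) = -1/11055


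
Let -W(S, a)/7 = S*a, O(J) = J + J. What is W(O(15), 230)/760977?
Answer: -2300/36237 ≈ -0.063471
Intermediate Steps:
O(J) = 2*J
W(S, a) = -7*S*a
W(O(15), 230)/760977 = -7*2*15*230/760977 = -7*30*230*(1/760977) = -48300*1/760977 = -2300/36237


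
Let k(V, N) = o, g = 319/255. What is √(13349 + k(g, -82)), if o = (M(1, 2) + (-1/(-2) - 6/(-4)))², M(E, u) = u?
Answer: 9*√165 ≈ 115.61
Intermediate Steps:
g = 319/255 (g = 319*(1/255) = 319/255 ≈ 1.2510)
o = 16 (o = (2 + (-1/(-2) - 6/(-4)))² = (2 + (-1*(-½) - 6*(-¼)))² = (2 + (½ + 3/2))² = (2 + 2)² = 4² = 16)
k(V, N) = 16
√(13349 + k(g, -82)) = √(13349 + 16) = √13365 = 9*√165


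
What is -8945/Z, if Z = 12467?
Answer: -8945/12467 ≈ -0.71749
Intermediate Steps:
-8945/Z = -8945/12467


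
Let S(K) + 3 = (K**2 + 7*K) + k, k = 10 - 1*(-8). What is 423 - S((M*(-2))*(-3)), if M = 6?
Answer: -1140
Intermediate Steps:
k = 18 (k = 10 + 8 = 18)
S(K) = 15 + K**2 + 7*K (S(K) = -3 + ((K**2 + 7*K) + 18) = -3 + (18 + K**2 + 7*K) = 15 + K**2 + 7*K)
423 - S((M*(-2))*(-3)) = 423 - (15 + ((6*(-2))*(-3))**2 + 7*((6*(-2))*(-3))) = 423 - (15 + (-12*(-3))**2 + 7*(-12*(-3))) = 423 - (15 + 36**2 + 7*36) = 423 - (15 + 1296 + 252) = 423 - 1*1563 = 423 - 1563 = -1140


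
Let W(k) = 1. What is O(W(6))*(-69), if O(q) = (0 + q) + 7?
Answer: -552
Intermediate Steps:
O(q) = 7 + q (O(q) = q + 7 = 7 + q)
O(W(6))*(-69) = (7 + 1)*(-69) = 8*(-69) = -552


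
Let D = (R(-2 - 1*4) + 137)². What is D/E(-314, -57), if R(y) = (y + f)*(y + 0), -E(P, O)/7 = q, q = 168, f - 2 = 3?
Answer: -20449/1176 ≈ -17.389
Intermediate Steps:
f = 5 (f = 2 + 3 = 5)
E(P, O) = -1176 (E(P, O) = -7*168 = -1176)
R(y) = y*(5 + y) (R(y) = (y + 5)*(y + 0) = (5 + y)*y = y*(5 + y))
D = 20449 (D = ((-2 - 1*4)*(5 + (-2 - 1*4)) + 137)² = ((-2 - 4)*(5 + (-2 - 4)) + 137)² = (-6*(5 - 6) + 137)² = (-6*(-1) + 137)² = (6 + 137)² = 143² = 20449)
D/E(-314, -57) = 20449/(-1176) = 20449*(-1/1176) = -20449/1176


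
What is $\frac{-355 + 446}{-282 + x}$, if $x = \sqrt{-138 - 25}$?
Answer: $- \frac{25662}{79687} - \frac{91 i \sqrt{163}}{79687} \approx -0.32203 - 0.01458 i$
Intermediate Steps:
$x = i \sqrt{163}$ ($x = \sqrt{-163} = i \sqrt{163} \approx 12.767 i$)
$\frac{-355 + 446}{-282 + x} = \frac{-355 + 446}{-282 + i \sqrt{163}} = \frac{91}{-282 + i \sqrt{163}}$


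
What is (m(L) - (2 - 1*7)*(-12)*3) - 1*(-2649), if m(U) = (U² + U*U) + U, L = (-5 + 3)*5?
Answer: 2659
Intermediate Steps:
L = -10 (L = -2*5 = -10)
m(U) = U + 2*U² (m(U) = (U² + U²) + U = 2*U² + U = U + 2*U²)
(m(L) - (2 - 1*7)*(-12)*3) - 1*(-2649) = (-10*(1 + 2*(-10)) - (2 - 1*7)*(-12)*3) - 1*(-2649) = (-10*(1 - 20) - (2 - 7)*(-12)*3) + 2649 = (-10*(-19) - (-5*(-12))*3) + 2649 = (190 - 60*3) + 2649 = (190 - 1*180) + 2649 = (190 - 180) + 2649 = 10 + 2649 = 2659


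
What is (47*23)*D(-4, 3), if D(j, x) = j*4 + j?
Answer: -21620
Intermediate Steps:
D(j, x) = 5*j (D(j, x) = 4*j + j = 5*j)
(47*23)*D(-4, 3) = (47*23)*(5*(-4)) = 1081*(-20) = -21620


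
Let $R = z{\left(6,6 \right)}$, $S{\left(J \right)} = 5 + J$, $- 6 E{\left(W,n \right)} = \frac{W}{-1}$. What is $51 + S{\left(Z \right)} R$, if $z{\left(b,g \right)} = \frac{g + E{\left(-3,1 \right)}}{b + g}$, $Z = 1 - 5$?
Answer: $\frac{1235}{24} \approx 51.458$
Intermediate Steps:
$E{\left(W,n \right)} = \frac{W}{6}$ ($E{\left(W,n \right)} = - \frac{W \frac{1}{-1}}{6} = - \frac{W \left(-1\right)}{6} = - \frac{\left(-1\right) W}{6} = \frac{W}{6}$)
$Z = -4$ ($Z = 1 - 5 = -4$)
$z{\left(b,g \right)} = \frac{- \frac{1}{2} + g}{b + g}$ ($z{\left(b,g \right)} = \frac{g + \frac{1}{6} \left(-3\right)}{b + g} = \frac{g - \frac{1}{2}}{b + g} = \frac{- \frac{1}{2} + g}{b + g}$)
$R = \frac{11}{24}$ ($R = \frac{- \frac{1}{2} + 6}{6 + 6} = \frac{1}{12} \cdot \frac{11}{2} = \frac{11}{24} \approx 0.45833$)
$51 + S{\left(Z \right)} R = 51 + \left(5 - 4\right) \frac{11}{24} = 51 + 1 \cdot \frac{11}{24} = 51 + \frac{11}{24} = \frac{1235}{24}$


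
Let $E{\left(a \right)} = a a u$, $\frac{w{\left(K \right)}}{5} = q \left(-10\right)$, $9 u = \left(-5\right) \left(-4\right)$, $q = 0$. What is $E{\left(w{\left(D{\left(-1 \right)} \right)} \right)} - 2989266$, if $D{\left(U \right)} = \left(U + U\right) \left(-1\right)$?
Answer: $-2989266$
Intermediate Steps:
$D{\left(U \right)} = - 2 U$ ($D{\left(U \right)} = 2 U \left(-1\right) = - 2 U$)
$u = \frac{20}{9}$ ($u = \frac{\left(-5\right) \left(-4\right)}{9} = \frac{1}{9} \cdot 20 = \frac{20}{9} \approx 2.2222$)
$w{\left(K \right)} = 0$ ($w{\left(K \right)} = 5 \cdot 0 \left(-10\right) = 5 \cdot 0 = 0$)
$E{\left(a \right)} = \frac{20 a^{2}}{9}$ ($E{\left(a \right)} = a a \frac{20}{9} = a^{2} \cdot \frac{20}{9} = \frac{20 a^{2}}{9}$)
$E{\left(w{\left(D{\left(-1 \right)} \right)} \right)} - 2989266 = \frac{20 \cdot 0^{2}}{9} - 2989266 = \frac{20}{9} \cdot 0 - 2989266 = 0 - 2989266 = -2989266$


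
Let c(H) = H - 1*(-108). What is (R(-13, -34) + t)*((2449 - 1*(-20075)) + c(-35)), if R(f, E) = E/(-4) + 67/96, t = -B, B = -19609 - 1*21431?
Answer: 89048517631/96 ≈ 9.2759e+8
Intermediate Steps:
c(H) = 108 + H (c(H) = H + 108 = 108 + H)
B = -41040 (B = -19609 - 21431 = -41040)
t = 41040 (t = -1*(-41040) = 41040)
R(f, E) = 67/96 - E/4 (R(f, E) = E*(-¼) + 67*(1/96) = -E/4 + 67/96 = 67/96 - E/4)
(R(-13, -34) + t)*((2449 - 1*(-20075)) + c(-35)) = ((67/96 - ¼*(-34)) + 41040)*((2449 - 1*(-20075)) + (108 - 35)) = ((67/96 + 17/2) + 41040)*((2449 + 20075) + 73) = (883/96 + 41040)*(22524 + 73) = (3940723/96)*22597 = 89048517631/96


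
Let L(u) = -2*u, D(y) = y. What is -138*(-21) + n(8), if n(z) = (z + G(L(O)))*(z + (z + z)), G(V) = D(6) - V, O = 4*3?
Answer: 3810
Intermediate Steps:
O = 12
G(V) = 6 - V
n(z) = 3*z*(30 + z) (n(z) = (z + (6 - (-2)*12))*(z + (z + z)) = (z + (6 - 1*(-24)))*(z + 2*z) = (z + (6 + 24))*(3*z) = (z + 30)*(3*z) = (30 + z)*(3*z) = 3*z*(30 + z))
-138*(-21) + n(8) = -138*(-21) + 3*8*(30 + 8) = 2898 + 3*8*38 = 2898 + 912 = 3810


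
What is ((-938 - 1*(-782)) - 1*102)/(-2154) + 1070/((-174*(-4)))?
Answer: 207029/124932 ≈ 1.6571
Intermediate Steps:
((-938 - 1*(-782)) - 1*102)/(-2154) + 1070/((-174*(-4))) = ((-938 + 782) - 102)*(-1/2154) + 1070/696 = (-156 - 102)*(-1/2154) + 1070*(1/696) = -258*(-1/2154) + 535/348 = 43/359 + 535/348 = 207029/124932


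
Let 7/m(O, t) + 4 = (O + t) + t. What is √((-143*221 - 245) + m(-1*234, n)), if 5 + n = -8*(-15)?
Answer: I*√509582/4 ≈ 178.46*I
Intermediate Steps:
n = 115 (n = -5 - 8*(-15) = -5 + 120 = 115)
m(O, t) = 7/(-4 + O + 2*t) (m(O, t) = 7/(-4 + ((O + t) + t)) = 7/(-4 + (O + 2*t)) = 7/(-4 + O + 2*t))
√((-143*221 - 245) + m(-1*234, n)) = √((-143*221 - 245) + 7/(-4 - 1*234 + 2*115)) = √((-31603 - 245) + 7/(-4 - 234 + 230)) = √(-31848 + 7/(-8)) = √(-31848 + 7*(-⅛)) = √(-31848 - 7/8) = √(-254791/8) = I*√509582/4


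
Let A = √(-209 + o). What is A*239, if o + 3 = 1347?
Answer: 239*√1135 ≈ 8051.9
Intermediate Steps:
o = 1344 (o = -3 + 1347 = 1344)
A = √1135 (A = √(-209 + 1344) = √1135 ≈ 33.690)
A*239 = √1135*239 = 239*√1135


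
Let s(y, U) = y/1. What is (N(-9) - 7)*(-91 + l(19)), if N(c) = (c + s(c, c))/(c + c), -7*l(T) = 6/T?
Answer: 72654/133 ≈ 546.27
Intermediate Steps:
l(T) = -6/(7*T)
s(y, U) = y (s(y, U) = y*1 = y)
N(c) = 1 (N(c) = (c + c)/(c + c) = (2*c)/((2*c)) = (2*c)*(1/(2*c)) = 1)
(N(-9) - 7)*(-91 + l(19)) = (1 - 7)*(-91 - 6/7/19) = -6*(-91 - 6/7*1/19) = -6*(-91 - 6/133) = -6*(-12109/133) = 72654/133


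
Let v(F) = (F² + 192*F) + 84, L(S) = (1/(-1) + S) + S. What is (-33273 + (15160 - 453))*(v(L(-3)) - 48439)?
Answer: 921801900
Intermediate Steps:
L(S) = -1 + 2*S (L(S) = (-1 + S) + S = -1 + 2*S)
v(F) = 84 + F² + 192*F
(-33273 + (15160 - 453))*(v(L(-3)) - 48439) = (-33273 + (15160 - 453))*((84 + (-1 + 2*(-3))² + 192*(-1 + 2*(-3))) - 48439) = (-33273 + 14707)*((84 + (-1 - 6)² + 192*(-1 - 6)) - 48439) = -18566*((84 + (-7)² + 192*(-7)) - 48439) = -18566*((84 + 49 - 1344) - 48439) = -18566*(-1211 - 48439) = -18566*(-49650) = 921801900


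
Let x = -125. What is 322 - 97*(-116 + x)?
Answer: 23699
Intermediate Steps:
322 - 97*(-116 + x) = 322 - 97*(-116 - 125) = 322 - 97*(-241) = 322 + 23377 = 23699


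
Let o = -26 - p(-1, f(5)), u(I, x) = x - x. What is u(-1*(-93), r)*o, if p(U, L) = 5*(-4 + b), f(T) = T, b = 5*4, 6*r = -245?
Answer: 0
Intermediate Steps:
r = -245/6 (r = (1/6)*(-245) = -245/6 ≈ -40.833)
b = 20
u(I, x) = 0
p(U, L) = 80 (p(U, L) = 5*(-4 + 20) = 5*16 = 80)
o = -106 (o = -26 - 1*80 = -26 - 80 = -106)
u(-1*(-93), r)*o = 0*(-106) = 0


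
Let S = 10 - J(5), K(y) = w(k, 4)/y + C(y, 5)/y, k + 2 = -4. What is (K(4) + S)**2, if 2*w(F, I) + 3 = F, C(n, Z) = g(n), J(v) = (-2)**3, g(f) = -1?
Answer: 17689/64 ≈ 276.39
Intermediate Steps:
J(v) = -8
k = -6 (k = -2 - 4 = -6)
C(n, Z) = -1
w(F, I) = -3/2 + F/2
K(y) = -11/(2*y) (K(y) = (-3/2 + (1/2)*(-6))/y - 1/y = (-3/2 - 3)/y - 1/y = -9/(2*y) - 1/y = -11/(2*y))
S = 18 (S = 10 - 1*(-8) = 10 + 8 = 18)
(K(4) + S)**2 = (-11/2/4 + 18)**2 = (-11/2*1/4 + 18)**2 = (-11/8 + 18)**2 = (133/8)**2 = 17689/64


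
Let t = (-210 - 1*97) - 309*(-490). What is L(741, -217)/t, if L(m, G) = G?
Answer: -217/151103 ≈ -0.0014361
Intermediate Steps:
t = 151103 (t = (-210 - 97) + 151410 = -307 + 151410 = 151103)
L(741, -217)/t = -217/151103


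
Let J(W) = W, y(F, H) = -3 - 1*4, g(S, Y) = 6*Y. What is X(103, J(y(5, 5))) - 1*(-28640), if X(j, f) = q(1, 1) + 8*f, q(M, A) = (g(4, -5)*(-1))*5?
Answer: 28734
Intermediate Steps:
y(F, H) = -7 (y(F, H) = -3 - 4 = -7)
q(M, A) = 150 (q(M, A) = ((6*(-5))*(-1))*5 = -30*(-1)*5 = 30*5 = 150)
X(j, f) = 150 + 8*f
X(103, J(y(5, 5))) - 1*(-28640) = (150 + 8*(-7)) - 1*(-28640) = (150 - 56) + 28640 = 94 + 28640 = 28734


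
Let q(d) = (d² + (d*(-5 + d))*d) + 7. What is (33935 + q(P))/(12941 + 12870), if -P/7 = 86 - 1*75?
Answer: -446307/25811 ≈ -17.291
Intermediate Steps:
P = -77 (P = -7*(86 - 1*75) = -7*(86 - 75) = -7*11 = -77)
q(d) = 7 + d² + d²*(-5 + d) (q(d) = (d² + d²*(-5 + d)) + 7 = 7 + d² + d²*(-5 + d))
(33935 + q(P))/(12941 + 12870) = (33935 + (7 + (-77)³ - 4*(-77)²))/(12941 + 12870) = (33935 + (7 - 456533 - 4*5929))/25811 = (33935 + (7 - 456533 - 23716))*(1/25811) = (33935 - 480242)*(1/25811) = -446307*1/25811 = -446307/25811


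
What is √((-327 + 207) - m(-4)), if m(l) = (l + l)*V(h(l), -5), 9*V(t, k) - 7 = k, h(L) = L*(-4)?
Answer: 2*I*√266/3 ≈ 10.873*I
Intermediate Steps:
h(L) = -4*L
V(t, k) = 7/9 + k/9
m(l) = 4*l/9 (m(l) = (l + l)*(7/9 + (⅑)*(-5)) = (2*l)*(7/9 - 5/9) = (2*l)*(2/9) = 4*l/9)
√((-327 + 207) - m(-4)) = √((-327 + 207) - 4*(-4)/9) = √(-120 - 1*(-16/9)) = √(-120 + 16/9) = √(-1064/9) = 2*I*√266/3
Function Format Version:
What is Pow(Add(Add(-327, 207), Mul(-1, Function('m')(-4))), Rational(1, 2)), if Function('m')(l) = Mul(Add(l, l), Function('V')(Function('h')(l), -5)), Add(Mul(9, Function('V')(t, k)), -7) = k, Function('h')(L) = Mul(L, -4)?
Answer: Mul(Rational(2, 3), I, Pow(266, Rational(1, 2))) ≈ Mul(10.873, I)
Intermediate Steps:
Function('h')(L) = Mul(-4, L)
Function('V')(t, k) = Add(Rational(7, 9), Mul(Rational(1, 9), k))
Function('m')(l) = Mul(Rational(4, 9), l) (Function('m')(l) = Mul(Add(l, l), Add(Rational(7, 9), Mul(Rational(1, 9), -5))) = Mul(Mul(2, l), Add(Rational(7, 9), Rational(-5, 9))) = Mul(Mul(2, l), Rational(2, 9)) = Mul(Rational(4, 9), l))
Pow(Add(Add(-327, 207), Mul(-1, Function('m')(-4))), Rational(1, 2)) = Pow(Add(Add(-327, 207), Mul(-1, Mul(Rational(4, 9), -4))), Rational(1, 2)) = Pow(Add(-120, Mul(-1, Rational(-16, 9))), Rational(1, 2)) = Pow(Add(-120, Rational(16, 9)), Rational(1, 2)) = Pow(Rational(-1064, 9), Rational(1, 2)) = Mul(Rational(2, 3), I, Pow(266, Rational(1, 2)))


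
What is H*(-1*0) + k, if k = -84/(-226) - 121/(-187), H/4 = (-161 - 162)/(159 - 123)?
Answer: 1957/1921 ≈ 1.0187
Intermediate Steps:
H = -323/9 (H = 4*((-161 - 162)/(159 - 123)) = 4*(-323/36) = -323/9 ≈ -35.889)
k = 1957/1921 (k = -84*(-1/226) - 121*(-1/187) = 42/113 + 11/17 = 1957/1921 ≈ 1.0187)
H*(-1*0) + k = -(-323)*0/9 + 1957/1921 = -323/9*0 + 1957/1921 = 0 + 1957/1921 = 1957/1921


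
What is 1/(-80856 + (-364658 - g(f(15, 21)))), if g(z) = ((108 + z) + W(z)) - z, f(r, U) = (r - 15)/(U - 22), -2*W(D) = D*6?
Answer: -1/445622 ≈ -2.2441e-6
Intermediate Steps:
W(D) = -3*D (W(D) = -D*6/2 = -3*D)
f(r, U) = (-15 + r)/(-22 + U)
g(z) = 108 - 3*z (g(z) = ((108 + z) - 3*z) - z = (108 - 2*z) - z = 108 - 3*z)
1/(-80856 + (-364658 - g(f(15, 21)))) = 1/(-80856 + (-364658 - (108 - 3*(-15 + 15)/(-22 + 21)))) = 1/(-80856 + (-364658 - (108 - 3*0/(-1)))) = 1/(-80856 + (-364658 - (108 - (-3)*0))) = 1/(-80856 + (-364658 - (108 - 3*0))) = 1/(-80856 + (-364658 - (108 + 0))) = 1/(-80856 + (-364658 - 1*108)) = 1/(-80856 + (-364658 - 108)) = 1/(-80856 - 364766) = 1/(-445622) = -1/445622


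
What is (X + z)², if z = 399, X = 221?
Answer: 384400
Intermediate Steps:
(X + z)² = (221 + 399)² = 620² = 384400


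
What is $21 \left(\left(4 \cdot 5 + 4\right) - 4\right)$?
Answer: $420$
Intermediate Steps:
$21 \left(\left(4 \cdot 5 + 4\right) - 4\right) = 21 \left(\left(20 + 4\right) - 4\right) = 21 \left(24 - 4\right) = 21 \cdot 20 = 420$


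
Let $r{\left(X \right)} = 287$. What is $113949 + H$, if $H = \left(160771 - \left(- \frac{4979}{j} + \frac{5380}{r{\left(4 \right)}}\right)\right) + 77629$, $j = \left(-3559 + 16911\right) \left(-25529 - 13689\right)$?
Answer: $\frac{52949711714549315}{150284317232} \approx 3.5233 \cdot 10^{5}$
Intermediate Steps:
$j = -523638736$ ($j = 13352 \left(-39218\right) = -523638736$)
$H = \frac{35824964050280147}{150284317232}$ ($H = \left(160771 + \left(- \frac{5380}{287} + \frac{4979}{-523638736}\right)\right) + 77629 = \left(160771 + \left(\left(-5380\right) \frac{1}{287} + 4979 \left(- \frac{1}{523638736}\right)\right)\right) + 77629 = \left(160771 - \frac{2817177828653}{150284317232}\right) + 77629 = \frac{24158542787877219}{150284317232} + 77629 = \frac{35824964050280147}{150284317232} \approx 2.3838 \cdot 10^{5}$)
$113949 + H = 113949 + \frac{35824964050280147}{150284317232} = \frac{52949711714549315}{150284317232}$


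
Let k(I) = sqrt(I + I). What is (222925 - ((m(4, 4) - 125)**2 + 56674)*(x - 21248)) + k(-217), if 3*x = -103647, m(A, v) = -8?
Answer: 4149455236 + I*sqrt(434) ≈ 4.1495e+9 + 20.833*I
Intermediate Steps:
x = -34549 (x = (1/3)*(-103647) = -34549)
k(I) = sqrt(2)*sqrt(I) (k(I) = sqrt(2*I) = sqrt(2)*sqrt(I))
(222925 - ((m(4, 4) - 125)**2 + 56674)*(x - 21248)) + k(-217) = (222925 - ((-8 - 125)**2 + 56674)*(-34549 - 21248)) + sqrt(2)*sqrt(-217) = (222925 - ((-133)**2 + 56674)*(-55797)) + sqrt(2)*(I*sqrt(217)) = (222925 - (17689 + 56674)*(-55797)) + I*sqrt(434) = (222925 - 74363*(-55797)) + I*sqrt(434) = (222925 - 1*(-4149232311)) + I*sqrt(434) = (222925 + 4149232311) + I*sqrt(434) = 4149455236 + I*sqrt(434)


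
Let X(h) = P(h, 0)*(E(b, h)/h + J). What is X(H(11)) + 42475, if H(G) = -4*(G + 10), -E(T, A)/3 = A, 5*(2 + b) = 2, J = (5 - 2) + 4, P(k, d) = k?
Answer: 42139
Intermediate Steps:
J = 7 (J = 3 + 4 = 7)
b = -8/5 (b = -2 + (⅕)*2 = -2 + ⅖ = -8/5 ≈ -1.6000)
E(T, A) = -3*A
H(G) = -40 - 4*G (H(G) = -4*(10 + G) = -40 - 4*G)
X(h) = 4*h (X(h) = h*((-3*h)/h + 7) = h*(-3 + 7) = h*4 = 4*h)
X(H(11)) + 42475 = 4*(-40 - 4*11) + 42475 = 4*(-40 - 44) + 42475 = 4*(-84) + 42475 = -336 + 42475 = 42139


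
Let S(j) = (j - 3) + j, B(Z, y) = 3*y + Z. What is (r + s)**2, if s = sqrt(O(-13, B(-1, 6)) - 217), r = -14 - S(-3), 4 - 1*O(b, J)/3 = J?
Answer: (5 - 16*I)**2 ≈ -231.0 - 160.0*I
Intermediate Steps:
B(Z, y) = Z + 3*y
S(j) = -3 + 2*j (S(j) = (-3 + j) + j = -3 + 2*j)
O(b, J) = 12 - 3*J
r = -5 (r = -14 - (-3 + 2*(-3)) = -14 - (-3 - 6) = -14 - 1*(-9) = -14 + 9 = -5)
s = 16*I (s = sqrt((12 - 3*(-1 + 3*6)) - 217) = sqrt((12 - 3*(-1 + 18)) - 217) = sqrt((12 - 3*17) - 217) = sqrt((12 - 51) - 217) = sqrt(-39 - 217) = sqrt(-256) = 16*I ≈ 16.0*I)
(r + s)**2 = (-5 + 16*I)**2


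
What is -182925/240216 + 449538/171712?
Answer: 1595329221/859332704 ≈ 1.8565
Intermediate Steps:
-182925/240216 + 449538/171712 = -182925*1/240216 + 449538*(1/171712) = -60975/80072 + 224769/85856 = 1595329221/859332704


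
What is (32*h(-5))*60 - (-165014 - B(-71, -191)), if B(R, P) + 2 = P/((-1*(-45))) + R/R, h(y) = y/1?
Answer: 6993394/45 ≈ 1.5541e+5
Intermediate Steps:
h(y) = y (h(y) = y*1 = y)
B(R, P) = -1 + P/45 (B(R, P) = -2 + (P/((-1*(-45))) + R/R) = -2 + (P/45 + 1) = -2 + (1 + P/45) = -1 + P/45)
(32*h(-5))*60 - (-165014 - B(-71, -191)) = (32*(-5))*60 - (-165014 - (-1 + (1/45)*(-191))) = -160*60 - (-165014 - (-1 - 191/45)) = -9600 - (-165014 - 1*(-236/45)) = -9600 - (-165014 + 236/45) = -9600 - 1*(-7425394/45) = -9600 + 7425394/45 = 6993394/45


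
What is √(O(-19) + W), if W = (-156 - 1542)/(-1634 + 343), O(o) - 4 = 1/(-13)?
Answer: √1475477445/16783 ≈ 2.2887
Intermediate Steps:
O(o) = 51/13 (O(o) = 4 + 1/(-13) = 4 - 1/13 = 51/13)
W = 1698/1291 (W = -1698/(-1291) = -1698*(-1/1291) = 1698/1291 ≈ 1.3153)
√(O(-19) + W) = √(51/13 + 1698/1291) = √(87915/16783) = √1475477445/16783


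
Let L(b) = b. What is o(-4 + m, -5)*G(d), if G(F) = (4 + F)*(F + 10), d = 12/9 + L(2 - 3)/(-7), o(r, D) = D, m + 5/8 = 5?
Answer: -138575/441 ≈ -314.23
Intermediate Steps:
m = 35/8 (m = -5/8 + 5 = 35/8 ≈ 4.3750)
d = 31/21 (d = 12/9 + (2 - 3)/(-7) = 12*(1/9) - 1*(-1/7) = 4/3 + 1/7 = 31/21 ≈ 1.4762)
G(F) = (4 + F)*(10 + F)
o(-4 + m, -5)*G(d) = -5*(40 + (31/21)**2 + 14*(31/21)) = -5*(40 + 961/441 + 62/3) = -5*27715/441 = -138575/441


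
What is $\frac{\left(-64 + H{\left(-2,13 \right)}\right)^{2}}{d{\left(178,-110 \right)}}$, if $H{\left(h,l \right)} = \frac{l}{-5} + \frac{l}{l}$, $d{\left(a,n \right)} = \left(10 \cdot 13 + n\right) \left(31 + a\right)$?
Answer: $\frac{26896}{26125} \approx 1.0295$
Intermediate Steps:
$d{\left(a,n \right)} = \left(31 + a\right) \left(130 + n\right)$ ($d{\left(a,n \right)} = \left(130 + n\right) \left(31 + a\right) = \left(31 + a\right) \left(130 + n\right)$)
$H{\left(h,l \right)} = 1 - \frac{l}{5}$ ($H{\left(h,l \right)} = l \left(- \frac{1}{5}\right) + 1 = - \frac{l}{5} + 1 = 1 - \frac{l}{5}$)
$\frac{\left(-64 + H{\left(-2,13 \right)}\right)^{2}}{d{\left(178,-110 \right)}} = \frac{\left(-64 + \left(1 - \frac{13}{5}\right)\right)^{2}}{4030 + 31 \left(-110\right) + 130 \cdot 178 + 178 \left(-110\right)} = \frac{\left(-64 + \left(1 - \frac{13}{5}\right)\right)^{2}}{4030 - 3410 + 23140 - 19580} = \frac{\left(-64 - \frac{8}{5}\right)^{2}}{4180} = \left(- \frac{328}{5}\right)^{2} \cdot \frac{1}{4180} = \frac{107584}{25} \cdot \frac{1}{4180} = \frac{26896}{26125}$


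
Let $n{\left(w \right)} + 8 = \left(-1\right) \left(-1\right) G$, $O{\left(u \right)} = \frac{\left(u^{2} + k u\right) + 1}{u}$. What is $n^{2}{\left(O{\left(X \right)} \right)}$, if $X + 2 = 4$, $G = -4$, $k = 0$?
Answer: $144$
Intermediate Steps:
$X = 2$ ($X = -2 + 4 = 2$)
$O{\left(u \right)} = \frac{1 + u^{2}}{u}$ ($O{\left(u \right)} = \frac{\left(u^{2} + 0 u\right) + 1}{u} = \frac{\left(u^{2} + 0\right) + 1}{u} = \frac{u^{2} + 1}{u} = \frac{1 + u^{2}}{u}$)
$n{\left(w \right)} = -12$ ($n{\left(w \right)} = -8 + \left(-1\right) \left(-1\right) \left(-4\right) = -8 + 1 \left(-4\right) = -8 - 4 = -12$)
$n^{2}{\left(O{\left(X \right)} \right)} = \left(-12\right)^{2} = 144$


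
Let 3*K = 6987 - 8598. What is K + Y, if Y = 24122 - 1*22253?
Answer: 1332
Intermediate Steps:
K = -537 (K = (6987 - 8598)/3 = (⅓)*(-1611) = -537)
Y = 1869 (Y = 24122 - 22253 = 1869)
K + Y = -537 + 1869 = 1332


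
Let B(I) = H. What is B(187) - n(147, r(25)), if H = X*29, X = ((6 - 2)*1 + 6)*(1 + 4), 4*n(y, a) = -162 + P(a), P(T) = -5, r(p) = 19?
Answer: 5967/4 ≈ 1491.8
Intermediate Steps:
n(y, a) = -167/4 (n(y, a) = (-162 - 5)/4 = (¼)*(-167) = -167/4)
X = 50 (X = (4*1 + 6)*5 = (4 + 6)*5 = 10*5 = 50)
H = 1450 (H = 50*29 = 1450)
B(I) = 1450
B(187) - n(147, r(25)) = 1450 - 1*(-167/4) = 1450 + 167/4 = 5967/4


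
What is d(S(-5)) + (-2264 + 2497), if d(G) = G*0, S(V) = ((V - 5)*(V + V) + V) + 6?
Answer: 233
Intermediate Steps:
S(V) = 6 + V + 2*V*(-5 + V) (S(V) = ((-5 + V)*(2*V) + V) + 6 = (2*V*(-5 + V) + V) + 6 = (V + 2*V*(-5 + V)) + 6 = 6 + V + 2*V*(-5 + V))
d(G) = 0
d(S(-5)) + (-2264 + 2497) = 0 + (-2264 + 2497) = 0 + 233 = 233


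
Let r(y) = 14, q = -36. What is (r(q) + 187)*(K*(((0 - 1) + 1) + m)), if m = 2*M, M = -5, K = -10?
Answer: 20100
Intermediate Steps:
m = -10 (m = 2*(-5) = -10)
(r(q) + 187)*(K*(((0 - 1) + 1) + m)) = (14 + 187)*(-10*(((0 - 1) + 1) - 10)) = 201*(-10*((-1 + 1) - 10)) = 201*(-10*(0 - 10)) = 201*(-10*(-10)) = 201*100 = 20100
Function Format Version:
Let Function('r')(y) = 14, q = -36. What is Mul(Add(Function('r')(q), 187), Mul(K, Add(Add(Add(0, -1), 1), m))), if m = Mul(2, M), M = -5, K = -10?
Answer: 20100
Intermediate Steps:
m = -10 (m = Mul(2, -5) = -10)
Mul(Add(Function('r')(q), 187), Mul(K, Add(Add(Add(0, -1), 1), m))) = Mul(Add(14, 187), Mul(-10, Add(Add(Add(0, -1), 1), -10))) = Mul(201, Mul(-10, Add(Add(-1, 1), -10))) = Mul(201, Mul(-10, Add(0, -10))) = Mul(201, Mul(-10, -10)) = Mul(201, 100) = 20100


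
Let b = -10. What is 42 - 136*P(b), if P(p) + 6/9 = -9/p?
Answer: 154/15 ≈ 10.267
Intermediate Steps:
P(p) = -⅔ - 9/p
42 - 136*P(b) = 42 - 136*(-⅔ - 9/(-10)) = 42 - 136*(-⅔ - 9*(-⅒)) = 42 - 136*(-⅔ + 9/10) = 42 - 136*7/30 = 42 - 476/15 = 154/15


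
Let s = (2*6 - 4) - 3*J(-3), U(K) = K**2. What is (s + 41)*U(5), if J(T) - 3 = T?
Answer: 1225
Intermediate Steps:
J(T) = 3 + T
s = 8 (s = (2*6 - 4) - 3*(3 - 3) = (12 - 4) - 3*0 = 8 + 0 = 8)
(s + 41)*U(5) = (8 + 41)*5**2 = 49*25 = 1225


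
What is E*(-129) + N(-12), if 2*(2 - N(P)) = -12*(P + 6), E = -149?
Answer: 19187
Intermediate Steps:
N(P) = 38 + 6*P (N(P) = 2 - (-6)*(P + 6) = 2 - (-6)*(6 + P) = 2 - (-72 - 12*P)/2 = 2 + (36 + 6*P) = 38 + 6*P)
E*(-129) + N(-12) = -149*(-129) + (38 + 6*(-12)) = 19221 + (38 - 72) = 19221 - 34 = 19187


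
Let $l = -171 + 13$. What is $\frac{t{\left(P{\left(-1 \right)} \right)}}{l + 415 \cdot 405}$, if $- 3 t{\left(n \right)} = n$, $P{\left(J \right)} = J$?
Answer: $\frac{1}{503751} \approx 1.9851 \cdot 10^{-6}$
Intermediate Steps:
$t{\left(n \right)} = - \frac{n}{3}$
$l = -158$
$\frac{t{\left(P{\left(-1 \right)} \right)}}{l + 415 \cdot 405} = \frac{\left(- \frac{1}{3}\right) \left(-1\right)}{-158 + 415 \cdot 405} = \frac{1}{3 \left(-158 + 168075\right)} = \frac{1}{3 \cdot 167917} = \frac{1}{3} \cdot \frac{1}{167917} = \frac{1}{503751}$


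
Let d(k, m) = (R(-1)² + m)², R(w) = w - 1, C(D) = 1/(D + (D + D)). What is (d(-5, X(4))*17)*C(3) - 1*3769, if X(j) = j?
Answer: -32833/9 ≈ -3648.1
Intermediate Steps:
C(D) = 1/(3*D) (C(D) = 1/(D + 2*D) = 1/(3*D))
R(w) = -1 + w
d(k, m) = (4 + m)² (d(k, m) = ((-1 - 1)² + m)² = ((-2)² + m)² = (4 + m)²)
(d(-5, X(4))*17)*C(3) - 1*3769 = ((4 + 4)²*17)*((⅓)/3) - 1*3769 = (8²*17)*((⅓)*(⅓)) - 3769 = (64*17)*(⅑) - 3769 = 1088*(⅑) - 3769 = 1088/9 - 3769 = -32833/9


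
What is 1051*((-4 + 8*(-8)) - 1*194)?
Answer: -275362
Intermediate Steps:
1051*((-4 + 8*(-8)) - 1*194) = 1051*((-4 - 64) - 194) = 1051*(-68 - 194) = 1051*(-262) = -275362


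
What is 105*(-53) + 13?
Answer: -5552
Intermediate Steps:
105*(-53) + 13 = -5565 + 13 = -5552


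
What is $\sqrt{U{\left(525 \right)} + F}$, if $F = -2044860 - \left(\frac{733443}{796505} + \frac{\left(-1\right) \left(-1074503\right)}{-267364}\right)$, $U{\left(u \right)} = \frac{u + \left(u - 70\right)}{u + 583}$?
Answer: $\frac{i \sqrt{1778873860624036652706001712432465}}{29494511650570} \approx 1430.0 i$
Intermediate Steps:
$U{\left(u \right)} = \frac{-70 + 2 u}{583 + u}$ ($U{\left(u \right)} = \frac{u + \left(u - 70\right)}{583 + u} = \frac{u + \left(-70 + u\right)}{583 + u} = \frac{-70 + 2 u}{583 + u}$)
$F = - \frac{435466106269347437}{212956762820}$ ($F = -2044860 - \left(733443 \cdot \frac{1}{796505} + 1074503 \left(- \frac{1}{267364}\right)\right) = -2044860 - \left(\frac{733443}{796505} - \frac{1074503}{267364}\right) = -2044860 - - \frac{659750757763}{212956762820} = -2044860 + \frac{659750757763}{212956762820} = - \frac{435466106269347437}{212956762820} \approx -2.0449 \cdot 10^{6}$)
$\sqrt{U{\left(525 \right)} + F} = \sqrt{\frac{2 \left(-35 + 525\right)}{583 + 525} - \frac{435466106269347437}{212956762820}} = \sqrt{2 \cdot \frac{1}{1108} \cdot 490 - \frac{435466106269347437}{212956762820}} = \sqrt{\frac{245}{277} - \frac{435466106269347437}{212956762820}} = \sqrt{- \frac{120624059262202349149}{58989023301140}} = \frac{i \sqrt{1778873860624036652706001712432465}}{29494511650570}$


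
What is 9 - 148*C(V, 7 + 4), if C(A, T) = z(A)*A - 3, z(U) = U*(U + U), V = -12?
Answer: 511941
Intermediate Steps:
z(U) = 2*U² (z(U) = U*(2*U) = 2*U²)
C(A, T) = -3 + 2*A³ (C(A, T) = (2*A²)*A - 3 = 2*A³ - 3 = -3 + 2*A³)
9 - 148*C(V, 7 + 4) = 9 - 148*(-3 + 2*(-12)³) = 9 - 148*(-3 + 2*(-1728)) = 9 - 148*(-3 - 3456) = 9 - 148*(-3459) = 9 + 511932 = 511941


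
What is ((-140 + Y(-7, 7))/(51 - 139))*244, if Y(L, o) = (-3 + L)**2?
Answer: 1220/11 ≈ 110.91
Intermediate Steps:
((-140 + Y(-7, 7))/(51 - 139))*244 = ((-140 + (-3 - 7)**2)/(51 - 139))*244 = ((-140 + (-10)**2)/(-88))*244 = ((-140 + 100)*(-1/88))*244 = -40*(-1/88)*244 = (5/11)*244 = 1220/11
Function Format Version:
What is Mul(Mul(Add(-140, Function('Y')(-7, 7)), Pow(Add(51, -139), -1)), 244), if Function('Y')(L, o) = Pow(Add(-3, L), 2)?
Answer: Rational(1220, 11) ≈ 110.91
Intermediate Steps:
Mul(Mul(Add(-140, Function('Y')(-7, 7)), Pow(Add(51, -139), -1)), 244) = Mul(Mul(Add(-140, Pow(Add(-3, -7), 2)), Pow(Add(51, -139), -1)), 244) = Mul(Mul(Add(-140, Pow(-10, 2)), Pow(-88, -1)), 244) = Mul(Mul(Add(-140, 100), Rational(-1, 88)), 244) = Mul(Mul(-40, Rational(-1, 88)), 244) = Mul(Rational(5, 11), 244) = Rational(1220, 11)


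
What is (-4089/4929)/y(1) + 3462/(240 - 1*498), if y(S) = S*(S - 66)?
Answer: -61562106/4592185 ≈ -13.406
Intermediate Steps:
y(S) = S*(-66 + S)
(-4089/4929)/y(1) + 3462/(240 - 1*498) = (-4089/4929)/((1*(-66 + 1))) + 3462/(240 - 1*498) = (-4089*1/4929)/((1*(-65))) + 3462/(240 - 498) = -1363/1643/(-65) + 3462/(-258) = -1363/1643*(-1/65) + 3462*(-1/258) = 1363/106795 - 577/43 = -61562106/4592185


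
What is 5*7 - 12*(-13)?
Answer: 191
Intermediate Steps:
5*7 - 12*(-13) = 35 + 156 = 191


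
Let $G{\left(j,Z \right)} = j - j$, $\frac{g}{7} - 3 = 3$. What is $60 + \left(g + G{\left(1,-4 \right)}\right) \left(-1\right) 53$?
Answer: $-2166$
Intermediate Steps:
$g = 42$ ($g = 21 + 7 \cdot 3 = 21 + 21 = 42$)
$G{\left(j,Z \right)} = 0$
$60 + \left(g + G{\left(1,-4 \right)}\right) \left(-1\right) 53 = 60 + \left(42 + 0\right) \left(-1\right) 53 = 60 + 42 \left(-1\right) 53 = 60 - 2226 = -2166$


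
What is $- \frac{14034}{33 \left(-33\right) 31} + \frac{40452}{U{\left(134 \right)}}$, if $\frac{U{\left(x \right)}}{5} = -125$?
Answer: $- \frac{452282606}{7033125} \approx -64.307$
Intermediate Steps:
$U{\left(x \right)} = -625$ ($U{\left(x \right)} = 5 \left(-125\right) = -625$)
$- \frac{14034}{33 \left(-33\right) 31} + \frac{40452}{U{\left(134 \right)}} = - \frac{14034}{33 \left(-33\right) 31} + \frac{40452}{-625} = - \frac{14034}{\left(-1089\right) 31} + 40452 \left(- \frac{1}{625}\right) = - \frac{14034}{-33759} - \frac{40452}{625} = \left(-14034\right) \left(- \frac{1}{33759}\right) - \frac{40452}{625} = \frac{4678}{11253} - \frac{40452}{625} = - \frac{452282606}{7033125}$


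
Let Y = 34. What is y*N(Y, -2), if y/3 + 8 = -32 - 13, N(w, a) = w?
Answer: -5406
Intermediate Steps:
y = -159 (y = -24 + 3*(-32 - 13) = -24 + 3*(-45) = -24 - 135 = -159)
y*N(Y, -2) = -159*34 = -5406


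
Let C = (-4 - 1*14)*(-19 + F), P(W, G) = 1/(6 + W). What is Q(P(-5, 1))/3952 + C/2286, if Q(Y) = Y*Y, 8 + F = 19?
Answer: 31743/501904 ≈ 0.063245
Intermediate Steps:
F = 11 (F = -8 + 19 = 11)
Q(Y) = Y**2
C = 144 (C = (-4 - 1*14)*(-19 + 11) = (-4 - 14)*(-8) = -18*(-8) = 144)
Q(P(-5, 1))/3952 + C/2286 = (1/(6 - 5))**2/3952 + 144/2286 = (1/1)**2*(1/3952) + 144*(1/2286) = 1**2*(1/3952) + 8/127 = 1*(1/3952) + 8/127 = 1/3952 + 8/127 = 31743/501904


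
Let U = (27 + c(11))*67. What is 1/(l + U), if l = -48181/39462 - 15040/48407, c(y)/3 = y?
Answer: 1910237034/7676227070533 ≈ 0.00024885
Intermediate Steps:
c(y) = 3*y
l = -2925806147/1910237034 (l = -48181*1/39462 - 15040*1/48407 = -48181/39462 - 15040/48407 = -2925806147/1910237034 ≈ -1.5316)
U = 4020 (U = (27 + 3*11)*67 = (27 + 33)*67 = 60*67 = 4020)
1/(l + U) = 1/(-2925806147/1910237034 + 4020) = 1/(7676227070533/1910237034) = 1910237034/7676227070533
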